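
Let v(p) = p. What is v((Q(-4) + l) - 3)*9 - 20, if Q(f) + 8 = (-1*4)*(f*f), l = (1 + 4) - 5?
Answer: -695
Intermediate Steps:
l = 0 (l = 5 - 5 = 0)
Q(f) = -8 - 4*f**2 (Q(f) = -8 + (-1*4)*(f*f) = -8 - 4*f**2)
v((Q(-4) + l) - 3)*9 - 20 = (((-8 - 4*(-4)**2) + 0) - 3)*9 - 20 = (((-8 - 4*16) + 0) - 3)*9 - 20 = (((-8 - 64) + 0) - 3)*9 - 20 = ((-72 + 0) - 3)*9 - 20 = (-72 - 3)*9 - 20 = -75*9 - 20 = -675 - 20 = -695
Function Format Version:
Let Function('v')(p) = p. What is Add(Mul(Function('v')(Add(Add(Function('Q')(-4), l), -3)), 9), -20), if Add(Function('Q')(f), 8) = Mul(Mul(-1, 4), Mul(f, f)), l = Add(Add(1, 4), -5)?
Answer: -695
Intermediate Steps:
l = 0 (l = Add(5, -5) = 0)
Function('Q')(f) = Add(-8, Mul(-4, Pow(f, 2))) (Function('Q')(f) = Add(-8, Mul(Mul(-1, 4), Mul(f, f))) = Add(-8, Mul(-4, Pow(f, 2))))
Add(Mul(Function('v')(Add(Add(Function('Q')(-4), l), -3)), 9), -20) = Add(Mul(Add(Add(Add(-8, Mul(-4, Pow(-4, 2))), 0), -3), 9), -20) = Add(Mul(Add(Add(Add(-8, Mul(-4, 16)), 0), -3), 9), -20) = Add(Mul(Add(Add(Add(-8, -64), 0), -3), 9), -20) = Add(Mul(Add(Add(-72, 0), -3), 9), -20) = Add(Mul(Add(-72, -3), 9), -20) = Add(Mul(-75, 9), -20) = Add(-675, -20) = -695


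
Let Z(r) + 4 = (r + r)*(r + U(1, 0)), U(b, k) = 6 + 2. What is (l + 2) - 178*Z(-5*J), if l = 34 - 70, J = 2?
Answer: -6442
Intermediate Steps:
l = -36
U(b, k) = 8
Z(r) = -4 + 2*r*(8 + r) (Z(r) = -4 + (r + r)*(r + 8) = -4 + (2*r)*(8 + r) = -4 + 2*r*(8 + r))
(l + 2) - 178*Z(-5*J) = (-36 + 2) - 178*(-4 + 2*(-5*2)² + 16*(-5*2)) = -34 - 178*(-4 + 2*(-10)² + 16*(-10)) = -34 - 178*(-4 + 2*100 - 160) = -34 - 178*(-4 + 200 - 160) = -34 - 178*36 = -34 - 6408 = -6442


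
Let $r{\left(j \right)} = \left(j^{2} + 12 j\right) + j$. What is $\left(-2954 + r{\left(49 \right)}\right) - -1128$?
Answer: $1212$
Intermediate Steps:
$r{\left(j \right)} = j^{2} + 13 j$
$\left(-2954 + r{\left(49 \right)}\right) - -1128 = \left(-2954 + 49 \left(13 + 49\right)\right) - -1128 = \left(-2954 + 49 \cdot 62\right) + 1128 = \left(-2954 + 3038\right) + 1128 = 84 + 1128 = 1212$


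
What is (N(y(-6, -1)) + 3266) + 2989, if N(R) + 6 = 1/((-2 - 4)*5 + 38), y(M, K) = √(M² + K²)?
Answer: 49993/8 ≈ 6249.1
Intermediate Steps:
y(M, K) = √(K² + M²)
N(R) = -47/8 (N(R) = -6 + 1/((-2 - 4)*5 + 38) = -6 + 1/(-6*5 + 38) = -6 + 1/(-30 + 38) = -6 + 1/8 = -6 + ⅛ = -47/8)
(N(y(-6, -1)) + 3266) + 2989 = (-47/8 + 3266) + 2989 = 26081/8 + 2989 = 49993/8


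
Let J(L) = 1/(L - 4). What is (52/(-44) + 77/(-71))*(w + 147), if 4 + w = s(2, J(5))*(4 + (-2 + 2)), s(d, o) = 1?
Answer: -260190/781 ≈ -333.15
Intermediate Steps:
J(L) = 1/(-4 + L)
w = 0 (w = -4 + 1*(4 + (-2 + 2)) = -4 + 1*(4 + 0) = -4 + 1*4 = -4 + 4 = 0)
(52/(-44) + 77/(-71))*(w + 147) = (52/(-44) + 77/(-71))*(0 + 147) = (52*(-1/44) + 77*(-1/71))*147 = (-13/11 - 77/71)*147 = -1770/781*147 = -260190/781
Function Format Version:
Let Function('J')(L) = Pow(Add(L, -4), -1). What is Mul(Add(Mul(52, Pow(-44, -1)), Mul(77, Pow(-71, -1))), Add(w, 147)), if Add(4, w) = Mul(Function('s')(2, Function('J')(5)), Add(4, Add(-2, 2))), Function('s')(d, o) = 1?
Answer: Rational(-260190, 781) ≈ -333.15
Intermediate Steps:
Function('J')(L) = Pow(Add(-4, L), -1)
w = 0 (w = Add(-4, Mul(1, Add(4, Add(-2, 2)))) = Add(-4, Mul(1, Add(4, 0))) = Add(-4, Mul(1, 4)) = Add(-4, 4) = 0)
Mul(Add(Mul(52, Pow(-44, -1)), Mul(77, Pow(-71, -1))), Add(w, 147)) = Mul(Add(Mul(52, Pow(-44, -1)), Mul(77, Pow(-71, -1))), Add(0, 147)) = Mul(Add(Mul(52, Rational(-1, 44)), Mul(77, Rational(-1, 71))), 147) = Mul(Add(Rational(-13, 11), Rational(-77, 71)), 147) = Mul(Rational(-1770, 781), 147) = Rational(-260190, 781)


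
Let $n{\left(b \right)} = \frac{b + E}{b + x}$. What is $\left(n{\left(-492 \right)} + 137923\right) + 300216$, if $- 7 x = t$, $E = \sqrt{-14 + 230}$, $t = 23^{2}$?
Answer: $\frac{1740729691}{3973} - \frac{42 \sqrt{6}}{3973} \approx 4.3814 \cdot 10^{5}$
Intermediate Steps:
$t = 529$
$E = 6 \sqrt{6}$ ($E = \sqrt{216} = 6 \sqrt{6} \approx 14.697$)
$x = - \frac{529}{7}$ ($x = \left(- \frac{1}{7}\right) 529 = - \frac{529}{7} \approx -75.571$)
$n{\left(b \right)} = \frac{b + 6 \sqrt{6}}{- \frac{529}{7} + b}$ ($n{\left(b \right)} = \frac{b + 6 \sqrt{6}}{b - \frac{529}{7}} = \frac{b + 6 \sqrt{6}}{- \frac{529}{7} + b}$)
$\left(n{\left(-492 \right)} + 137923\right) + 300216 = \left(\frac{7 \left(-492 + 6 \sqrt{6}\right)}{-529 + 7 \left(-492\right)} + 137923\right) + 300216 = \left(\frac{7 \left(-492 + 6 \sqrt{6}\right)}{-529 - 3444} + 137923\right) + 300216 = \left(\frac{7 \left(-492 + 6 \sqrt{6}\right)}{-3973} + 137923\right) + 300216 = \left(7 \left(- \frac{1}{3973}\right) \left(-492 + 6 \sqrt{6}\right) + 137923\right) + 300216 = \left(\left(\frac{3444}{3973} - \frac{42 \sqrt{6}}{3973}\right) + 137923\right) + 300216 = \left(\frac{547971523}{3973} - \frac{42 \sqrt{6}}{3973}\right) + 300216 = \frac{1740729691}{3973} - \frac{42 \sqrt{6}}{3973}$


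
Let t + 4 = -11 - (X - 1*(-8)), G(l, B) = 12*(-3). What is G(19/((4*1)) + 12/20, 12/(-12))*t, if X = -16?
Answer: 252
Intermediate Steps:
G(l, B) = -36
t = -7 (t = -4 + (-11 - (-16 - 1*(-8))) = -4 + (-11 - (-16 + 8)) = -4 + (-11 - 1*(-8)) = -4 + (-11 + 8) = -4 - 3 = -7)
G(19/((4*1)) + 12/20, 12/(-12))*t = -36*(-7) = 252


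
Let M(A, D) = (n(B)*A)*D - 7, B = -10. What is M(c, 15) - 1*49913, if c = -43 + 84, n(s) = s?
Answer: -56070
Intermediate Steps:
c = 41
M(A, D) = -7 - 10*A*D (M(A, D) = (-10*A)*D - 7 = -10*A*D - 7 = -7 - 10*A*D)
M(c, 15) - 1*49913 = (-7 - 10*41*15) - 1*49913 = (-7 - 6150) - 49913 = -6157 - 49913 = -56070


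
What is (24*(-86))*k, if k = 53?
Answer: -109392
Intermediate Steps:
(24*(-86))*k = (24*(-86))*53 = -2064*53 = -109392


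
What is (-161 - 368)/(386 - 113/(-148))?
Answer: -78292/57241 ≈ -1.3678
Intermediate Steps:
(-161 - 368)/(386 - 113/(-148)) = -529/(386 - 113*(-1/148)) = -529/(386 + 113/148) = -529/57241/148 = -529*148/57241 = -78292/57241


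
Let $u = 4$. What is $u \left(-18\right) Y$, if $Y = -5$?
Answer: $360$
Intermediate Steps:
$u \left(-18\right) Y = 4 \left(-18\right) \left(-5\right) = \left(-72\right) \left(-5\right) = 360$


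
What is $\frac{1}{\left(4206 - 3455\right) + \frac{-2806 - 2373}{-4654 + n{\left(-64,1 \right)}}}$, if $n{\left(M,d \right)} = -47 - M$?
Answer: $\frac{4637}{3487566} \approx 0.0013296$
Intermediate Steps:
$\frac{1}{\left(4206 - 3455\right) + \frac{-2806 - 2373}{-4654 + n{\left(-64,1 \right)}}} = \frac{1}{\left(4206 - 3455\right) + \frac{-2806 - 2373}{-4654 - -17}} = \frac{1}{751 - \frac{5179}{-4654 + \left(-47 + 64\right)}} = \frac{1}{751 - \frac{5179}{-4654 + 17}} = \frac{1}{751 - \frac{5179}{-4637}} = \frac{1}{751 - - \frac{5179}{4637}} = \frac{1}{751 + \frac{5179}{4637}} = \frac{1}{\frac{3487566}{4637}} = \frac{4637}{3487566}$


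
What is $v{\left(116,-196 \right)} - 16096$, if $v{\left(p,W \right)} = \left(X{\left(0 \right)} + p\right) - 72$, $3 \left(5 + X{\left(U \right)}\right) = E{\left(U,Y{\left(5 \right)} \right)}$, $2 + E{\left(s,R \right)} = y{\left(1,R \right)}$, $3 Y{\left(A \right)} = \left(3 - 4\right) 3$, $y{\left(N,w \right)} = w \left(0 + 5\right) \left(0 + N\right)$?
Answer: $- \frac{48178}{3} \approx -16059.0$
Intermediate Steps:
$y{\left(N,w \right)} = 5 N w$ ($y{\left(N,w \right)} = w 5 N = 5 N w$)
$Y{\left(A \right)} = -1$ ($Y{\left(A \right)} = \frac{\left(3 - 4\right) 3}{3} = \frac{\left(-1\right) 3}{3} = \frac{1}{3} \left(-3\right) = -1$)
$E{\left(s,R \right)} = -2 + 5 R$ ($E{\left(s,R \right)} = -2 + 5 \cdot 1 R = -2 + 5 R$)
$X{\left(U \right)} = - \frac{22}{3}$ ($X{\left(U \right)} = -5 + \frac{-2 + 5 \left(-1\right)}{3} = -5 + \frac{-2 - 5}{3} = -5 + \frac{1}{3} \left(-7\right) = -5 - \frac{7}{3} = - \frac{22}{3}$)
$v{\left(p,W \right)} = - \frac{238}{3} + p$ ($v{\left(p,W \right)} = \left(- \frac{22}{3} + p\right) - 72 = - \frac{238}{3} + p$)
$v{\left(116,-196 \right)} - 16096 = \left(- \frac{238}{3} + 116\right) - 16096 = \frac{110}{3} - 16096 = - \frac{48178}{3}$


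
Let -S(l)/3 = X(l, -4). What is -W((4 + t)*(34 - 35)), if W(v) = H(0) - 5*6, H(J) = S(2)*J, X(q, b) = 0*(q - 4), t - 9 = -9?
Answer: 30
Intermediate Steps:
t = 0 (t = 9 - 9 = 0)
X(q, b) = 0 (X(q, b) = 0*(-4 + q) = 0)
S(l) = 0 (S(l) = -3*0 = 0)
H(J) = 0 (H(J) = 0*J = 0)
W(v) = -30 (W(v) = 0 - 5*6 = 0 - 30 = -30)
-W((4 + t)*(34 - 35)) = -1*(-30) = 30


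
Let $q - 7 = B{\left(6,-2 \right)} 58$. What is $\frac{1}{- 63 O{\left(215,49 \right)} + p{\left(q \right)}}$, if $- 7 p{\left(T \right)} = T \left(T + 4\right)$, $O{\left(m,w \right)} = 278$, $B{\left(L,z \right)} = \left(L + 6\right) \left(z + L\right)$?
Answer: $- \frac{7}{7923443} \approx -8.8345 \cdot 10^{-7}$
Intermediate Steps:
$B{\left(L,z \right)} = \left(6 + L\right) \left(L + z\right)$
$q = 2791$ ($q = 7 + \left(6^{2} + 6 \cdot 6 + 6 \left(-2\right) + 6 \left(-2\right)\right) 58 = 7 + \left(36 + 36 - 12 - 12\right) 58 = 7 + 48 \cdot 58 = 7 + 2784 = 2791$)
$p{\left(T \right)} = - \frac{T \left(4 + T\right)}{7}$ ($p{\left(T \right)} = - \frac{T \left(T + 4\right)}{7} = - \frac{T \left(4 + T\right)}{7}$)
$\frac{1}{- 63 O{\left(215,49 \right)} + p{\left(q \right)}} = \frac{1}{\left(-63\right) 278 - \frac{2791 \left(4 + 2791\right)}{7}} = \frac{1}{-17514 - \frac{2791}{7} \cdot 2795} = \frac{1}{-17514 - \frac{7800845}{7}} = \frac{1}{- \frac{7923443}{7}} = - \frac{7}{7923443}$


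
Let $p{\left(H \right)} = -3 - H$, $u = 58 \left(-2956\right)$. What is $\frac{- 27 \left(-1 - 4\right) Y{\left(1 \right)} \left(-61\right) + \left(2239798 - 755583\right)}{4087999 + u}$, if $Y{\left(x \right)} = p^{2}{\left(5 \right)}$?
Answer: $\frac{957175}{3916551} \approx 0.24439$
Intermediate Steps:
$u = -171448$
$Y{\left(x \right)} = 64$ ($Y{\left(x \right)} = \left(-3 - 5\right)^{2} = \left(-8\right)^{2} = 64$)
$\frac{- 27 \left(-1 - 4\right) Y{\left(1 \right)} \left(-61\right) + \left(2239798 - 755583\right)}{4087999 + u} = \frac{- 27 \left(-1 - 4\right) 64 \left(-61\right) + \left(2239798 - 755583\right)}{4087999 - 171448} = \frac{- 27 \left(\left(-5\right) 64\right) \left(-61\right) + 1484215}{3916551} = \left(\left(-27\right) \left(-320\right) \left(-61\right) + 1484215\right) \frac{1}{3916551} = \left(8640 \left(-61\right) + 1484215\right) \frac{1}{3916551} = \left(-527040 + 1484215\right) \frac{1}{3916551} = 957175 \cdot \frac{1}{3916551} = \frac{957175}{3916551}$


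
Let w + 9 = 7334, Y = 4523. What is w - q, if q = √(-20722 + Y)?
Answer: 7325 - I*√16199 ≈ 7325.0 - 127.28*I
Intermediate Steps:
w = 7325 (w = -9 + 7334 = 7325)
q = I*√16199 (q = √(-20722 + 4523) = √(-16199) = I*√16199 ≈ 127.28*I)
w - q = 7325 - I*√16199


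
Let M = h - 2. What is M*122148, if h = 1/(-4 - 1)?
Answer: -1343628/5 ≈ -2.6873e+5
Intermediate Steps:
h = -⅕ (h = 1/(-5) = -⅕ ≈ -0.20000)
M = -11/5 (M = -⅕ - 2 = -11/5 ≈ -2.2000)
M*122148 = -11/5*122148 = -1343628/5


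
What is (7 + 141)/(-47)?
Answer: -148/47 ≈ -3.1489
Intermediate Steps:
(7 + 141)/(-47) = -1/47*148 = -148/47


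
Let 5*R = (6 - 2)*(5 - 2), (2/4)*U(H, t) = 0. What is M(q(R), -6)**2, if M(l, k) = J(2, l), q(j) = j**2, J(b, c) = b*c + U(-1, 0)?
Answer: 82944/625 ≈ 132.71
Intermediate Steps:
U(H, t) = 0 (U(H, t) = 2*0 = 0)
R = 12/5 (R = ((6 - 2)*(5 - 2))/5 = (4*3)/5 = (1/5)*12 = 12/5 ≈ 2.4000)
J(b, c) = b*c (J(b, c) = b*c + 0 = b*c)
M(l, k) = 2*l
M(q(R), -6)**2 = (2*(12/5)**2)**2 = (2*(144/25))**2 = (288/25)**2 = 82944/625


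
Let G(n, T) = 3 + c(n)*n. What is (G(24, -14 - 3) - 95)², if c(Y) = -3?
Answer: 26896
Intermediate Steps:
G(n, T) = 3 - 3*n
(G(24, -14 - 3) - 95)² = ((3 - 3*24) - 95)² = ((3 - 72) - 95)² = (-69 - 95)² = (-164)² = 26896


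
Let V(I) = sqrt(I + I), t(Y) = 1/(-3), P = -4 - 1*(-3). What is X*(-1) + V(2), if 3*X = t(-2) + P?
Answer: 22/9 ≈ 2.4444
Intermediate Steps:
P = -1 (P = -4 + 3 = -1)
t(Y) = -1/3
X = -4/9 (X = (-1/3 - 1)/3 = (1/3)*(-4/3) = -4/9 ≈ -0.44444)
V(I) = sqrt(2)*sqrt(I) (V(I) = sqrt(2*I) = sqrt(2)*sqrt(I))
X*(-1) + V(2) = -4/9*(-1) + sqrt(2)*sqrt(2) = 4/9 + 2 = 22/9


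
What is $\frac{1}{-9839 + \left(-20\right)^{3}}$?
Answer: $- \frac{1}{17839} \approx -5.6057 \cdot 10^{-5}$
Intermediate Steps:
$\frac{1}{-9839 + \left(-20\right)^{3}} = \frac{1}{-9839 - 8000} = \frac{1}{-17839} = - \frac{1}{17839}$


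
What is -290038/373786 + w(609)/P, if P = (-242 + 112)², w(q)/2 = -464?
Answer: -93723493/112803275 ≈ -0.83086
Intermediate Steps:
w(q) = -928 (w(q) = 2*(-464) = -928)
P = 16900 (P = (-130)² = 16900)
-290038/373786 + w(609)/P = -290038/373786 - 928/16900 = -290038*1/373786 - 928*1/16900 = -20717/26699 - 232/4225 = -93723493/112803275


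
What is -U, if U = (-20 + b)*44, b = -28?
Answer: 2112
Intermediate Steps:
U = -2112 (U = (-20 - 28)*44 = -48*44 = -2112)
-U = -1*(-2112) = 2112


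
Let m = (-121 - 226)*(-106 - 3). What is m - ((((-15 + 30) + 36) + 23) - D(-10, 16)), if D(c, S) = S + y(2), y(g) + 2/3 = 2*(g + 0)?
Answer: 113305/3 ≈ 37768.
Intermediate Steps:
y(g) = -2/3 + 2*g (y(g) = -2/3 + 2*(g + 0) = -2/3 + 2*g)
m = 37823 (m = -347*(-109) = 37823)
D(c, S) = 10/3 + S (D(c, S) = S + (-2/3 + 2*2) = S + (-2/3 + 4) = S + 10/3 = 10/3 + S)
m - ((((-15 + 30) + 36) + 23) - D(-10, 16)) = 37823 - ((((-15 + 30) + 36) + 23) - (10/3 + 16)) = 37823 - (((15 + 36) + 23) - 1*58/3) = 37823 - ((51 + 23) - 58/3) = 37823 - (74 - 58/3) = 37823 - 1*164/3 = 37823 - 164/3 = 113305/3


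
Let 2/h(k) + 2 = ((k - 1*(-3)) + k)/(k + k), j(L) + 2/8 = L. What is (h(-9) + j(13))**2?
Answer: 95481/784 ≈ 121.79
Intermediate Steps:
j(L) = -1/4 + L
h(k) = 2/(-2 + (3 + 2*k)/(2*k)) (h(k) = 2/(-2 + ((k - 1*(-3)) + k)/(k + k)) = 2/(-2 + ((k + 3) + k)/((2*k))) = 2/(-2 + ((3 + k) + k)*(1/(2*k))) = 2/(-2 + (3 + 2*k)*(1/(2*k))) = 2/(-2 + (3 + 2*k)/(2*k)))
(h(-9) + j(13))**2 = (-4*(-9)/(-3 + 2*(-9)) + (-1/4 + 13))**2 = (-4*(-9)/(-3 - 18) + 51/4)**2 = (-4*(-9)/(-21) + 51/4)**2 = (-4*(-9)*(-1/21) + 51/4)**2 = (-12/7 + 51/4)**2 = (309/28)**2 = 95481/784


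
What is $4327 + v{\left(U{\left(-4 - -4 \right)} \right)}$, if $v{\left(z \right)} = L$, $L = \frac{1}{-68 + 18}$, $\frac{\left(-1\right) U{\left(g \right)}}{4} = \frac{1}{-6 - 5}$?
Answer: $\frac{216349}{50} \approx 4327.0$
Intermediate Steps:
$U{\left(g \right)} = \frac{4}{11}$ ($U{\left(g \right)} = - \frac{4}{-6 - 5} = - \frac{4}{-11} = \left(-4\right) \left(- \frac{1}{11}\right) = \frac{4}{11}$)
$L = - \frac{1}{50}$ ($L = \frac{1}{-50} = - \frac{1}{50} \approx -0.02$)
$v{\left(z \right)} = - \frac{1}{50}$
$4327 + v{\left(U{\left(-4 - -4 \right)} \right)} = 4327 - \frac{1}{50} = \frac{216349}{50}$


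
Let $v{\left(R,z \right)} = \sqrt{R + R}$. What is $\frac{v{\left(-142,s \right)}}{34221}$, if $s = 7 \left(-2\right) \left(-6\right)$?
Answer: $\frac{2 i \sqrt{71}}{34221} \approx 0.00049245 i$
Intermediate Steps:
$s = 84$ ($s = \left(-14\right) \left(-6\right) = 84$)
$v{\left(R,z \right)} = \sqrt{2} \sqrt{R}$ ($v{\left(R,z \right)} = \sqrt{2 R} = \sqrt{2} \sqrt{R}$)
$\frac{v{\left(-142,s \right)}}{34221} = \frac{\sqrt{2} \sqrt{-142}}{34221} = \sqrt{2} i \sqrt{142} \cdot \frac{1}{34221} = 2 i \sqrt{71} \cdot \frac{1}{34221} = \frac{2 i \sqrt{71}}{34221}$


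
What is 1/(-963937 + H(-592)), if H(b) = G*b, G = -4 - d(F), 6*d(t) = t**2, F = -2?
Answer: -3/2883523 ≈ -1.0404e-6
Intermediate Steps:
d(t) = t**2/6
G = -14/3 (G = -4 - (-2)**2/6 = -4 - 4/6 = -4 - 1*2/3 = -4 - 2/3 = -14/3 ≈ -4.6667)
H(b) = -14*b/3
1/(-963937 + H(-592)) = 1/(-963937 - 14/3*(-592)) = 1/(-963937 + 8288/3) = 1/(-2883523/3) = -3/2883523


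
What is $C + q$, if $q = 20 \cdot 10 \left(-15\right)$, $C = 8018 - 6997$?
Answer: $-1979$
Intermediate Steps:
$C = 1021$ ($C = 8018 - 6997 = 1021$)
$q = -3000$ ($q = 200 \left(-15\right) = -3000$)
$C + q = 1021 - 3000 = -1979$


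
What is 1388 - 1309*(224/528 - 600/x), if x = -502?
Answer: -551102/753 ≈ -731.88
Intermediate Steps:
1388 - 1309*(224/528 - 600/x) = 1388 - 1309*(224/528 - 600/(-502)) = 1388 - 1309*(224*(1/528) - 600*(-1/502)) = 1388 - 1309*(14/33 + 300/251) = 1388 - 1309*13414/8283 = 1388 - 1596266/753 = -551102/753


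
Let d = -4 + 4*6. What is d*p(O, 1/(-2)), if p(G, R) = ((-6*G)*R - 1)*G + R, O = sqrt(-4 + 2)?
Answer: -130 - 20*I*sqrt(2) ≈ -130.0 - 28.284*I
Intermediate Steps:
O = I*sqrt(2) (O = sqrt(-2) = I*sqrt(2) ≈ 1.4142*I)
d = 20 (d = -4 + 24 = 20)
p(G, R) = R + G*(-1 - 6*G*R) (p(G, R) = (-6*G*R - 1)*G + R = (-1 - 6*G*R)*G + R = G*(-1 - 6*G*R) + R = R + G*(-1 - 6*G*R))
d*p(O, 1/(-2)) = 20*(1/(-2) - I*sqrt(2) - 6*1/(-2)*(I*sqrt(2))**2) = 20*(1*(-1/2) - I*sqrt(2) - 6*1*(-1/2)*(-2)) = 20*(-1/2 - I*sqrt(2) - 6*(-1/2)*(-2)) = 20*(-1/2 - I*sqrt(2) - 6) = 20*(-13/2 - I*sqrt(2)) = -130 - 20*I*sqrt(2)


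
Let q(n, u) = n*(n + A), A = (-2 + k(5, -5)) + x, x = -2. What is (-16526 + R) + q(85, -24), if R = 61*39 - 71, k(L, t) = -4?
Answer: -7673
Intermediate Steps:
A = -8 (A = (-2 - 4) - 2 = -6 - 2 = -8)
q(n, u) = n*(-8 + n) (q(n, u) = n*(n - 8) = n*(-8 + n))
R = 2308 (R = 2379 - 71 = 2308)
(-16526 + R) + q(85, -24) = (-16526 + 2308) + 85*(-8 + 85) = -14218 + 85*77 = -14218 + 6545 = -7673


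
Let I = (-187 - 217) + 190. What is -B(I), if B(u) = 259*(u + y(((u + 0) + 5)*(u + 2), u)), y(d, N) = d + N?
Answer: -11364920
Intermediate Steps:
I = -214 (I = -404 + 190 = -214)
y(d, N) = N + d
B(u) = 518*u + 259*(2 + u)*(5 + u) (B(u) = 259*(u + (u + ((u + 0) + 5)*(u + 2))) = 259*(u + (u + (u + 5)*(2 + u))) = 259*(u + (u + (5 + u)*(2 + u))) = 259*(u + (u + (2 + u)*(5 + u))) = 259*(2*u + (2 + u)*(5 + u)) = 518*u + 259*(2 + u)*(5 + u))
-B(I) = -(2590 + 259*(-214)² + 2331*(-214)) = -(2590 + 259*45796 - 498834) = -(2590 + 11861164 - 498834) = -1*11364920 = -11364920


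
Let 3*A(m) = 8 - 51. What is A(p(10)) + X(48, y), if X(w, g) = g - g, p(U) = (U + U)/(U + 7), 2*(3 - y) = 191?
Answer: -43/3 ≈ -14.333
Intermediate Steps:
y = -185/2 (y = 3 - ½*191 = 3 - 191/2 = -185/2 ≈ -92.500)
p(U) = 2*U/(7 + U) (p(U) = (2*U)/(7 + U) = 2*U/(7 + U))
X(w, g) = 0
A(m) = -43/3 (A(m) = (8 - 51)/3 = (⅓)*(-43) = -43/3)
A(p(10)) + X(48, y) = -43/3 + 0 = -43/3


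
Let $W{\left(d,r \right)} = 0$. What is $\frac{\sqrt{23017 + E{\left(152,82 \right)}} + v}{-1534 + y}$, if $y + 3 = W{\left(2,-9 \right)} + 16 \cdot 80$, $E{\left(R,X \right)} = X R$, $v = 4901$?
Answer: $- \frac{4901}{257} - \frac{\sqrt{35481}}{257} \approx -19.803$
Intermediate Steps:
$E{\left(R,X \right)} = R X$
$y = 1277$ ($y = -3 + \left(0 + 16 \cdot 80\right) = -3 + \left(0 + 1280\right) = -3 + 1280 = 1277$)
$\frac{\sqrt{23017 + E{\left(152,82 \right)}} + v}{-1534 + y} = \frac{\sqrt{23017 + 152 \cdot 82} + 4901}{-1534 + 1277} = \frac{\sqrt{23017 + 12464} + 4901}{-257} = \left(\sqrt{35481} + 4901\right) \left(- \frac{1}{257}\right) = \left(4901 + \sqrt{35481}\right) \left(- \frac{1}{257}\right) = - \frac{4901}{257} - \frac{\sqrt{35481}}{257}$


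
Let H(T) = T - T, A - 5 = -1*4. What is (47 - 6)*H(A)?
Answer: 0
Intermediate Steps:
A = 1 (A = 5 - 1*4 = 5 - 4 = 1)
H(T) = 0
(47 - 6)*H(A) = (47 - 6)*0 = 41*0 = 0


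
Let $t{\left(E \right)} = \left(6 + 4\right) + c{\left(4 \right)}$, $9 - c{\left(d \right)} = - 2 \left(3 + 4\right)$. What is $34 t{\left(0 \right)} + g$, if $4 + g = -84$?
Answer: $1034$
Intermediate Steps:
$g = -88$ ($g = -4 - 84 = -88$)
$c{\left(d \right)} = 23$ ($c{\left(d \right)} = 9 - - 2 \left(3 + 4\right) = 9 - \left(-2\right) 7 = 9 - -14 = 9 + 14 = 23$)
$t{\left(E \right)} = 33$ ($t{\left(E \right)} = \left(6 + 4\right) + 23 = 10 + 23 = 33$)
$34 t{\left(0 \right)} + g = 34 \cdot 33 - 88 = 1122 - 88 = 1034$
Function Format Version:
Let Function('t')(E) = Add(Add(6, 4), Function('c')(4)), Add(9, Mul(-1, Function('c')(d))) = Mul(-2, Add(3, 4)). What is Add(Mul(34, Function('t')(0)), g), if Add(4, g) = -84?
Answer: 1034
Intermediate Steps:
g = -88 (g = Add(-4, -84) = -88)
Function('c')(d) = 23 (Function('c')(d) = Add(9, Mul(-1, Mul(-2, Add(3, 4)))) = Add(9, Mul(-1, Mul(-2, 7))) = Add(9, Mul(-1, -14)) = Add(9, 14) = 23)
Function('t')(E) = 33 (Function('t')(E) = Add(Add(6, 4), 23) = Add(10, 23) = 33)
Add(Mul(34, Function('t')(0)), g) = Add(Mul(34, 33), -88) = Add(1122, -88) = 1034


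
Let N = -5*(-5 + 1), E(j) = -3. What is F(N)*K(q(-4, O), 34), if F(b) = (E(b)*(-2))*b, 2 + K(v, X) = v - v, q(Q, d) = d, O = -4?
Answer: -240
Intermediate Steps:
K(v, X) = -2 (K(v, X) = -2 + (v - v) = -2 + 0 = -2)
N = 20 (N = -5*(-4) = 20)
F(b) = 6*b (F(b) = (-3*(-2))*b = 6*b)
F(N)*K(q(-4, O), 34) = (6*20)*(-2) = 120*(-2) = -240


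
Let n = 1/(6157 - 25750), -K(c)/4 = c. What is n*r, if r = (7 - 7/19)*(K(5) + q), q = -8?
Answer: 56/5909 ≈ 0.0094771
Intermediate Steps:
K(c) = -4*c
r = -3528/19 (r = (7 - 7/19)*(-4*5 - 8) = (7 - 7*1/19)*(-20 - 8) = (7 - 7/19)*(-28) = (126/19)*(-28) = -3528/19 ≈ -185.68)
n = -1/19593 (n = 1/(-19593) = -1/19593 ≈ -5.1039e-5)
n*r = -1/19593*(-3528/19) = 56/5909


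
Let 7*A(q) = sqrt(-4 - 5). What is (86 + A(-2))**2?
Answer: 362395/49 + 516*I/7 ≈ 7395.8 + 73.714*I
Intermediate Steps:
A(q) = 3*I/7 (A(q) = sqrt(-4 - 5)/7 = sqrt(-9)/7 = (3*I)/7 = 3*I/7)
(86 + A(-2))**2 = (86 + 3*I/7)**2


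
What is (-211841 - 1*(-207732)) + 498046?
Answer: 493937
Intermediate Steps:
(-211841 - 1*(-207732)) + 498046 = (-211841 + 207732) + 498046 = -4109 + 498046 = 493937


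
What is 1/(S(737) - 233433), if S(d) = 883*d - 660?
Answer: 1/416678 ≈ 2.3999e-6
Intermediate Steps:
S(d) = -660 + 883*d
1/(S(737) - 233433) = 1/((-660 + 883*737) - 233433) = 1/((-660 + 650771) - 233433) = 1/(650111 - 233433) = 1/416678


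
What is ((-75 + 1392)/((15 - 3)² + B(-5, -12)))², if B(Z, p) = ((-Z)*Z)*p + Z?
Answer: 9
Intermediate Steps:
B(Z, p) = Z - p*Z² (B(Z, p) = (-Z²)*p + Z = -p*Z² + Z = Z - p*Z²)
((-75 + 1392)/((15 - 3)² + B(-5, -12)))² = ((-75 + 1392)/((15 - 3)² - 5*(1 - 1*(-5)*(-12))))² = (1317/(12² - 5*(1 - 60)))² = (1317/(144 - 5*(-59)))² = (1317/(144 + 295))² = (1317/439)² = (1317*(1/439))² = 3² = 9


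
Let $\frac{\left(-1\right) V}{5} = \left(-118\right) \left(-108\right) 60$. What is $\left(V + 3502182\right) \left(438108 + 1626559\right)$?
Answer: $-662795271006$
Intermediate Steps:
$V = -3823200$ ($V = - 5 \left(-118\right) \left(-108\right) 60 = - 5 \cdot 12744 \cdot 60 = \left(-5\right) 764640 = -3823200$)
$\left(V + 3502182\right) \left(438108 + 1626559\right) = \left(-3823200 + 3502182\right) \left(438108 + 1626559\right) = \left(-321018\right) 2064667 = -662795271006$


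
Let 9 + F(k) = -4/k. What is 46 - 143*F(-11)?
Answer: 1281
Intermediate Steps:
F(k) = -9 - 4/k
46 - 143*F(-11) = 46 - 143*(-9 - 4/(-11)) = 46 - 143*(-9 - 4*(-1/11)) = 46 - 143*(-9 + 4/11) = 46 - 143*(-95/11) = 46 + 1235 = 1281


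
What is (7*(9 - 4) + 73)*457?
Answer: 49356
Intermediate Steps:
(7*(9 - 4) + 73)*457 = (7*5 + 73)*457 = (35 + 73)*457 = 108*457 = 49356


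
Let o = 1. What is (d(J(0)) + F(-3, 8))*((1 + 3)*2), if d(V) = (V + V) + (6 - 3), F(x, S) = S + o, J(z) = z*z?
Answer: 96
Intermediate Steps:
J(z) = z²
F(x, S) = 1 + S (F(x, S) = S + 1 = 1 + S)
d(V) = 3 + 2*V (d(V) = 2*V + 3 = 3 + 2*V)
(d(J(0)) + F(-3, 8))*((1 + 3)*2) = ((3 + 2*0²) + (1 + 8))*((1 + 3)*2) = ((3 + 2*0) + 9)*(4*2) = ((3 + 0) + 9)*8 = (3 + 9)*8 = 12*8 = 96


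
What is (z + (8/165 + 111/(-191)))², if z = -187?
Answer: 34929187448464/993195225 ≈ 35169.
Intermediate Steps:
(z + (8/165 + 111/(-191)))² = (-187 + (8/165 + 111/(-191)))² = (-187 + (8*(1/165) + 111*(-1/191)))² = (-187 + (8/165 - 111/191))² = (-187 - 16787/31515)² = (-5910092/31515)² = 34929187448464/993195225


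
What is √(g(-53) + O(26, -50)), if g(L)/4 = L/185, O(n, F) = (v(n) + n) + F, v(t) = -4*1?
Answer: 4*I*√62345/185 ≈ 5.3987*I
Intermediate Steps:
v(t) = -4
O(n, F) = -4 + F + n (O(n, F) = (-4 + n) + F = -4 + F + n)
g(L) = 4*L/185 (g(L) = 4*(L/185) = 4*L/185)
√(g(-53) + O(26, -50)) = √((4/185)*(-53) + (-4 - 50 + 26)) = √(-212/185 - 28) = √(-5392/185) = 4*I*√62345/185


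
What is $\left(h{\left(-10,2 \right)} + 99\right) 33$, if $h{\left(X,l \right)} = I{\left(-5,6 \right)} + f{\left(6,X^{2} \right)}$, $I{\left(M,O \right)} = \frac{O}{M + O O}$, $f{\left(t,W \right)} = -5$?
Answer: $\frac{96360}{31} \approx 3108.4$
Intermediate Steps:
$I{\left(M,O \right)} = \frac{O}{M + O^{2}}$
$h{\left(X,l \right)} = - \frac{149}{31}$ ($h{\left(X,l \right)} = \frac{6}{-5 + 6^{2}} - 5 = \frac{6}{-5 + 36} - 5 = \frac{6}{31} - 5 = - \frac{149}{31}$)
$\left(h{\left(-10,2 \right)} + 99\right) 33 = \left(- \frac{149}{31} + 99\right) 33 = \frac{2920}{31} \cdot 33 = \frac{96360}{31}$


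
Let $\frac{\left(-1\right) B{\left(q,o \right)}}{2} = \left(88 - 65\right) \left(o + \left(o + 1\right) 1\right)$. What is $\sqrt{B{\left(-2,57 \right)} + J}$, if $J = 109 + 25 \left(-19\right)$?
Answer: $2 i \sqrt{1414} \approx 75.206 i$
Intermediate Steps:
$J = -366$ ($J = 109 - 475 = -366$)
$B{\left(q,o \right)} = -46 - 92 o$ ($B{\left(q,o \right)} = - 2 \left(88 - 65\right) \left(o + \left(o + 1\right) 1\right) = - 2 \cdot 23 \left(o + \left(1 + o\right) 1\right) = - 2 \cdot 23 \left(o + \left(1 + o\right)\right) = - 2 \cdot 23 \left(1 + 2 o\right) = - 2 \left(23 + 46 o\right) = -46 - 92 o$)
$\sqrt{B{\left(-2,57 \right)} + J} = \sqrt{\left(-46 - 5244\right) - 366} = \sqrt{-5290 - 366} = \sqrt{-5656} = 2 i \sqrt{1414}$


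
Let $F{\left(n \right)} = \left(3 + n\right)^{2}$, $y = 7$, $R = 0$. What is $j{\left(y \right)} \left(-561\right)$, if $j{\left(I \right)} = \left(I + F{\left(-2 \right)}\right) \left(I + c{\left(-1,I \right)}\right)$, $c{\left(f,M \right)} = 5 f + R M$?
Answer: $-8976$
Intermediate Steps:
$c{\left(f,M \right)} = 5 f$ ($c{\left(f,M \right)} = 5 f + 0 M = 5 f + 0 = 5 f$)
$j{\left(I \right)} = \left(1 + I\right) \left(-5 + I\right)$ ($j{\left(I \right)} = \left(I + \left(3 - 2\right)^{2}\right) \left(I + 5 \left(-1\right)\right) = \left(I + 1^{2}\right) \left(I - 5\right) = \left(I + 1\right) \left(-5 + I\right) = \left(1 + I\right) \left(-5 + I\right)$)
$j{\left(y \right)} \left(-561\right) = \left(-5 + 7^{2} - 28\right) \left(-561\right) = \left(-5 + 49 - 28\right) \left(-561\right) = 16 \left(-561\right) = -8976$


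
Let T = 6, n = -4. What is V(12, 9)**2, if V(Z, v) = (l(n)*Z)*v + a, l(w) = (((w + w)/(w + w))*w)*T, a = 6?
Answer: 6687396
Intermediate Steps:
l(w) = 6*w (l(w) = (((w + w)/(w + w))*w)*6 = (((2*w)/((2*w)))*w)*6 = (((2*w)*(1/(2*w)))*w)*6 = (1*w)*6 = w*6 = 6*w)
V(Z, v) = 6 - 24*Z*v (V(Z, v) = ((6*(-4))*Z)*v + 6 = (-24*Z)*v + 6 = -24*Z*v + 6 = 6 - 24*Z*v)
V(12, 9)**2 = (6 - 24*12*9)**2 = (6 - 2592)**2 = (-2586)**2 = 6687396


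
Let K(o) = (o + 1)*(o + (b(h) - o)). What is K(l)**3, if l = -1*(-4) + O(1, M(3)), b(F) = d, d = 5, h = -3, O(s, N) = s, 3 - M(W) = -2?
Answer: 27000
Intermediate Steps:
M(W) = 5 (M(W) = 3 - 1*(-2) = 3 + 2 = 5)
b(F) = 5
l = 5 (l = -1*(-4) + 1 = 4 + 1 = 5)
K(o) = 5 + 5*o (K(o) = (o + 1)*(o + (5 - o)) = (1 + o)*5 = 5 + 5*o)
K(l)**3 = (5 + 5*5)**3 = (5 + 25)**3 = 30**3 = 27000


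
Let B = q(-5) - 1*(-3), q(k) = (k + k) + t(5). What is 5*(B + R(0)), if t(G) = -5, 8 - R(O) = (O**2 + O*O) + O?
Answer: -20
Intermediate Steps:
R(O) = 8 - O - 2*O**2 (R(O) = 8 - ((O**2 + O*O) + O) = 8 - ((O**2 + O**2) + O) = 8 - (2*O**2 + O) = 8 - (O + 2*O**2) = 8 + (-O - 2*O**2) = 8 - O - 2*O**2)
q(k) = -5 + 2*k (q(k) = (k + k) - 5 = 2*k - 5 = -5 + 2*k)
B = -12 (B = (-5 + 2*(-5)) - 1*(-3) = (-5 - 10) + 3 = -15 + 3 = -12)
5*(B + R(0)) = 5*(-12 + (8 - 1*0 - 2*0**2)) = 5*(-12 + (8 + 0 - 2*0)) = 5*(-12 + (8 + 0 + 0)) = 5*(-12 + 8) = 5*(-4) = -20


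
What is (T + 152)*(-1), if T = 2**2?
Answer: -156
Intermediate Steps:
T = 4
(T + 152)*(-1) = (4 + 152)*(-1) = 156*(-1) = -156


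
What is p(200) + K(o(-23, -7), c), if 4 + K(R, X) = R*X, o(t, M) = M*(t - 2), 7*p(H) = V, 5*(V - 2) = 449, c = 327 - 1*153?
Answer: 1066069/35 ≈ 30459.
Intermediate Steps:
c = 174 (c = 327 - 153 = 174)
V = 459/5 (V = 2 + (⅕)*449 = 2 + 449/5 = 459/5 ≈ 91.800)
p(H) = 459/35 (p(H) = (⅐)*(459/5) = 459/35)
o(t, M) = M*(-2 + t)
K(R, X) = -4 + R*X
p(200) + K(o(-23, -7), c) = 459/35 + (-4 - 7*(-2 - 23)*174) = 459/35 + (-4 - 7*(-25)*174) = 459/35 + (-4 + 175*174) = 459/35 + (-4 + 30450) = 459/35 + 30446 = 1066069/35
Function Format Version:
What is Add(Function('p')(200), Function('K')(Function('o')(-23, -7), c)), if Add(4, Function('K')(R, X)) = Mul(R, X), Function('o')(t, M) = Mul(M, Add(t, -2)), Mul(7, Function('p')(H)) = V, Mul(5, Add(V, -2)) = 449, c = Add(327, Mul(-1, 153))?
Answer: Rational(1066069, 35) ≈ 30459.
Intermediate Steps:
c = 174 (c = Add(327, -153) = 174)
V = Rational(459, 5) (V = Add(2, Mul(Rational(1, 5), 449)) = Add(2, Rational(449, 5)) = Rational(459, 5) ≈ 91.800)
Function('p')(H) = Rational(459, 35) (Function('p')(H) = Mul(Rational(1, 7), Rational(459, 5)) = Rational(459, 35))
Function('o')(t, M) = Mul(M, Add(-2, t))
Function('K')(R, X) = Add(-4, Mul(R, X))
Add(Function('p')(200), Function('K')(Function('o')(-23, -7), c)) = Add(Rational(459, 35), Add(-4, Mul(Mul(-7, Add(-2, -23)), 174))) = Add(Rational(459, 35), Add(-4, Mul(Mul(-7, -25), 174))) = Add(Rational(459, 35), Add(-4, Mul(175, 174))) = Add(Rational(459, 35), Add(-4, 30450)) = Add(Rational(459, 35), 30446) = Rational(1066069, 35)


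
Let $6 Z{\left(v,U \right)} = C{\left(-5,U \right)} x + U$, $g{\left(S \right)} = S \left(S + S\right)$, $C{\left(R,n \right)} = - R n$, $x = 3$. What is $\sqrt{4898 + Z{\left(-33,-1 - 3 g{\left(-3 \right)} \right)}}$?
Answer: $\frac{\sqrt{42762}}{3} \approx 68.93$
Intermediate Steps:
$C{\left(R,n \right)} = - R n$
$g{\left(S \right)} = 2 S^{2}$ ($g{\left(S \right)} = S 2 S = 2 S^{2}$)
$Z{\left(v,U \right)} = \frac{8 U}{3}$ ($Z{\left(v,U \right)} = \frac{\left(-1\right) \left(-5\right) U 3 + U}{6} = \frac{5 U 3 + U}{6} = \frac{15 U + U}{6} = \frac{16 U}{6} = \frac{8 U}{3}$)
$\sqrt{4898 + Z{\left(-33,-1 - 3 g{\left(-3 \right)} \right)}} = \sqrt{4898 + \frac{8 \left(-1 - 3 \cdot 2 \left(-3\right)^{2}\right)}{3}} = \sqrt{4898 + \frac{8 \left(-1 - 3 \cdot 2 \cdot 9\right)}{3}} = \sqrt{4898 + \frac{8 \left(-1 - 54\right)}{3}} = \sqrt{4898 + \frac{8}{3} \left(-55\right)} = \sqrt{4898 - \frac{440}{3}} = \sqrt{\frac{14254}{3}} = \frac{\sqrt{42762}}{3}$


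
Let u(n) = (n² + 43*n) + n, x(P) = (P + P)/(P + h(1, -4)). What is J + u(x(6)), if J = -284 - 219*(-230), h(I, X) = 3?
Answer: 451318/9 ≈ 50146.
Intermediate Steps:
x(P) = 2*P/(3 + P) (x(P) = (P + P)/(P + 3) = (2*P)/(3 + P) = 2*P/(3 + P))
u(n) = n² + 44*n
J = 50086 (J = -284 + 50370 = 50086)
J + u(x(6)) = 50086 + (2*6/(3 + 6))*(44 + 2*6/(3 + 6)) = 50086 + (2*6/9)*(44 + 2*6/9) = 50086 + (2*6*(⅑))*(44 + 2*6*(⅑)) = 50086 + 4*(44 + 4/3)/3 = 50086 + (4/3)*(136/3) = 50086 + 544/9 = 451318/9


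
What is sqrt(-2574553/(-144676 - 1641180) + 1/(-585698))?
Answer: sqrt(24066631653241285829)/4085829248 ≈ 1.2007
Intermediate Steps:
sqrt(-2574553/(-144676 - 1641180) + 1/(-585698)) = sqrt(-2574553/(-1785856) - 1/585698) = sqrt(-2574553*(-1/1785856) - 1/585698) = sqrt(2574553/1785856 - 1/585698) = sqrt(753954378569/522986143744) = sqrt(24066631653241285829)/4085829248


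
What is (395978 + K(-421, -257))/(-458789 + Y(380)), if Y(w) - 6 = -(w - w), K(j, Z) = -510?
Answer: -395468/458783 ≈ -0.86199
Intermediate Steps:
Y(w) = 6 (Y(w) = 6 - (w - w) = 6 - 1*0 = 6 + 0 = 6)
(395978 + K(-421, -257))/(-458789 + Y(380)) = (395978 - 510)/(-458789 + 6) = 395468/(-458783) = 395468*(-1/458783) = -395468/458783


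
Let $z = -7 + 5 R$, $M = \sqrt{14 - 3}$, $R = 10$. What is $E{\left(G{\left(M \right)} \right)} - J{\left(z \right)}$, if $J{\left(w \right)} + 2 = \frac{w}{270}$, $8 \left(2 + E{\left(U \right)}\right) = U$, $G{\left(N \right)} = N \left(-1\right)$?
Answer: $- \frac{43}{270} - \frac{\sqrt{11}}{8} \approx -0.57384$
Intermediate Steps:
$M = \sqrt{11} \approx 3.3166$
$G{\left(N \right)} = - N$
$E{\left(U \right)} = -2 + \frac{U}{8}$
$z = 43$ ($z = -7 + 5 \cdot 10 = -7 + 50 = 43$)
$J{\left(w \right)} = -2 + \frac{w}{270}$
$E{\left(G{\left(M \right)} \right)} - J{\left(z \right)} = \left(-2 + \frac{\left(-1\right) \sqrt{11}}{8}\right) - \left(-2 + \frac{1}{270} \cdot 43\right) = \left(-2 - \frac{\sqrt{11}}{8}\right) - \left(-2 + \frac{43}{270}\right) = \left(-2 - \frac{\sqrt{11}}{8}\right) - - \frac{497}{270} = \left(-2 - \frac{\sqrt{11}}{8}\right) + \frac{497}{270} = - \frac{43}{270} - \frac{\sqrt{11}}{8}$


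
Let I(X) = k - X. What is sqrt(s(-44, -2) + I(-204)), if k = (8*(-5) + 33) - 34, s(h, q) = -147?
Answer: 4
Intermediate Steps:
k = -41 (k = (-40 + 33) - 34 = -7 - 34 = -41)
I(X) = -41 - X
sqrt(s(-44, -2) + I(-204)) = sqrt(-147 + (-41 - 1*(-204))) = sqrt(-147 + (-41 + 204)) = sqrt(-147 + 163) = sqrt(16) = 4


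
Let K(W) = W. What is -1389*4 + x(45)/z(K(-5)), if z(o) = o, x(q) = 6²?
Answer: -27816/5 ≈ -5563.2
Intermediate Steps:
x(q) = 36
-1389*4 + x(45)/z(K(-5)) = -1389*4 + 36/(-5) = -5556 + 36*(-⅕) = -5556 - 36/5 = -27816/5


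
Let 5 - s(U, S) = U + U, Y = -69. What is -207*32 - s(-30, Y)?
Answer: -6689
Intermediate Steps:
s(U, S) = 5 - 2*U (s(U, S) = 5 - (U + U) = 5 - 2*U)
-207*32 - s(-30, Y) = -207*32 - (5 - 2*(-30)) = -6624 - (5 + 60) = -6624 - 1*65 = -6624 - 65 = -6689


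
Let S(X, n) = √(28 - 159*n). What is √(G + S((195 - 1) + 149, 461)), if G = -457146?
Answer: √(-457146 + I*√73271) ≈ 0.2 + 676.13*I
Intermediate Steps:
√(G + S((195 - 1) + 149, 461)) = √(-457146 + √(28 - 159*461)) = √(-457146 + √(28 - 73299)) = √(-457146 + √(-73271)) = √(-457146 + I*√73271)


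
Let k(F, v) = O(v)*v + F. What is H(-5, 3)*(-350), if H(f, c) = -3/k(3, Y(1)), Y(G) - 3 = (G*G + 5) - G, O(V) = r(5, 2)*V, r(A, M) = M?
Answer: 1050/131 ≈ 8.0153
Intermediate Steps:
O(V) = 2*V
Y(G) = 8 + G² - G (Y(G) = 3 + ((G*G + 5) - G) = 3 + ((G² + 5) - G) = 3 + ((5 + G²) - G) = 3 + (5 + G² - G) = 8 + G² - G)
k(F, v) = F + 2*v² (k(F, v) = (2*v)*v + F = 2*v² + F = F + 2*v²)
H(f, c) = -3/131 (H(f, c) = -3/(3 + 2*(8 + 1² - 1*1)²) = -3/(3 + 2*(8 + 1 - 1)²) = -3/(3 + 2*8²) = -3/(3 + 2*64) = -3/(3 + 128) = -3/131)
H(-5, 3)*(-350) = -3/131*(-350) = 1050/131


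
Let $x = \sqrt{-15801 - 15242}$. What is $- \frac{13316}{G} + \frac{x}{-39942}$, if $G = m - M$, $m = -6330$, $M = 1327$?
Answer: $\frac{13316}{7657} - \frac{i \sqrt{31043}}{39942} \approx 1.7391 - 0.0044112 i$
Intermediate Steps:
$x = i \sqrt{31043}$ ($x = \sqrt{-31043} = i \sqrt{31043} \approx 176.19 i$)
$G = -7657$ ($G = -6330 - 1327 = -7657$)
$- \frac{13316}{G} + \frac{x}{-39942} = - \frac{13316}{-7657} + \frac{i \sqrt{31043}}{-39942} = \left(-13316\right) \left(- \frac{1}{7657}\right) + i \sqrt{31043} \left(- \frac{1}{39942}\right) = \frac{13316}{7657} - \frac{i \sqrt{31043}}{39942}$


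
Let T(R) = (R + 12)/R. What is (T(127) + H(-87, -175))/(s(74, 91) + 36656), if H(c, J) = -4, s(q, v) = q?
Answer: -369/4664710 ≈ -7.9105e-5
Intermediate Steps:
T(R) = (12 + R)/R
(T(127) + H(-87, -175))/(s(74, 91) + 36656) = ((12 + 127)/127 - 4)/(74 + 36656) = ((1/127)*139 - 4)/36730 = (139/127 - 4)*(1/36730) = -369/127*1/36730 = -369/4664710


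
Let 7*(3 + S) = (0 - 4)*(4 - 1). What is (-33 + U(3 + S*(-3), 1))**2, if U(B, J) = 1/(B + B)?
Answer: 62615569/57600 ≈ 1087.1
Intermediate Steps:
S = -33/7 (S = -3 + ((0 - 4)*(4 - 1))/7 = -3 + (-4*3)/7 = -3 + (1/7)*(-12) = -3 - 12/7 = -33/7 ≈ -4.7143)
U(B, J) = 1/(2*B)
(-33 + U(3 + S*(-3), 1))**2 = (-33 + 1/(2*(3 - 33/7*(-3))))**2 = (-33 + 1/(2*(3 + 99/7)))**2 = (-33 + 1/(2*(120/7)))**2 = (-33 + (1/2)*(7/120))**2 = (-33 + 7/240)**2 = (-7913/240)**2 = 62615569/57600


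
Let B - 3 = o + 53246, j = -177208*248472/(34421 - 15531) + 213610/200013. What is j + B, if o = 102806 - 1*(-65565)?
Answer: -3984739411411994/1889122785 ≈ -2.1093e+6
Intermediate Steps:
o = 168371 (o = 102806 + 65565 = 168371)
j = -4403406803023694/1889122785 (j = -177208/(18890*(1/248472)) + 213610*(1/200013) = -177208/9445/124236 + 213610/200013 = -177208*124236/9445 + 213610/200013 = -22015613088/9445 + 213610/200013 = -4403406803023694/1889122785 ≈ -2.3309e+6)
B = 221620 (B = 3 + (168371 + 53246) = 3 + 221617 = 221620)
j + B = -4403406803023694/1889122785 + 221620 = -3984739411411994/1889122785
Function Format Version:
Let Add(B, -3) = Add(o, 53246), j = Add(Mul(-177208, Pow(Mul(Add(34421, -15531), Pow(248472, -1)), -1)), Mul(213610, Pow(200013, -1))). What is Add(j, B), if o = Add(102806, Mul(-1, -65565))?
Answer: Rational(-3984739411411994, 1889122785) ≈ -2.1093e+6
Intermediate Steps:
o = 168371 (o = Add(102806, 65565) = 168371)
j = Rational(-4403406803023694, 1889122785) (j = Add(Mul(-177208, Pow(Mul(18890, Rational(1, 248472)), -1)), Mul(213610, Rational(1, 200013))) = Add(Mul(-177208, Pow(Rational(9445, 124236), -1)), Rational(213610, 200013)) = Add(Mul(-177208, Rational(124236, 9445)), Rational(213610, 200013)) = Add(Rational(-22015613088, 9445), Rational(213610, 200013)) = Rational(-4403406803023694, 1889122785) ≈ -2.3309e+6)
B = 221620 (B = Add(3, Add(168371, 53246)) = Add(3, 221617) = 221620)
Add(j, B) = Add(Rational(-4403406803023694, 1889122785), 221620) = Rational(-3984739411411994, 1889122785)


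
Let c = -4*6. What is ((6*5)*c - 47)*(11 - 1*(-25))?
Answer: -27612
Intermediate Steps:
c = -24
((6*5)*c - 47)*(11 - 1*(-25)) = ((6*5)*(-24) - 47)*(11 - 1*(-25)) = (30*(-24) - 47)*(11 + 25) = (-720 - 47)*36 = -767*36 = -27612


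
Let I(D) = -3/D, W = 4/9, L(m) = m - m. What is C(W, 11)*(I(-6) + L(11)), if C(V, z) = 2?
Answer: 1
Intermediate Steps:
L(m) = 0
W = 4/9 (W = 4*(1/9) = 4/9 ≈ 0.44444)
C(W, 11)*(I(-6) + L(11)) = 2*(-3/(-6) + 0) = 2*(-3*(-1/6) + 0) = 2*(1/2 + 0) = 2*(1/2) = 1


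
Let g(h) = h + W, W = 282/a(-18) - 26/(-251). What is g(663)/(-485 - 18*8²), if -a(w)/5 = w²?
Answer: -44926733/110939490 ≈ -0.40497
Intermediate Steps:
a(w) = -5*w²
W = -4777/67770 (W = 282/((-5*(-18)²)) - 26/(-251) = 282/((-5*324)) - 26*(-1/251) = 282/(-1620) + 26/251 = 282*(-1/1620) + 26/251 = -47/270 + 26/251 = -4777/67770 ≈ -0.070488)
g(h) = -4777/67770 + h (g(h) = h - 4777/67770 = -4777/67770 + h)
g(663)/(-485 - 18*8²) = (-4777/67770 + 663)/(-485 - 18*8²) = 44926733/(67770*(-485 - 18*64)) = 44926733/(67770*(-485 - 1152)) = (44926733/67770)/(-1637) = (44926733/67770)*(-1/1637) = -44926733/110939490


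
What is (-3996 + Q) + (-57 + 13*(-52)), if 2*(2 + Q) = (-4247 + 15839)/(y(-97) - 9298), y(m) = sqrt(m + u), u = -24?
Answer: -409062679383/86452925 - 63756*I/86452925 ≈ -4731.6 - 0.00073746*I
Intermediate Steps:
y(m) = sqrt(-24 + m) (y(m) = sqrt(m - 24) = sqrt(-24 + m))
Q = -2 + 5796*(-9298 - 11*I)/86452925 (Q = -2 + ((-4247 + 15839)/(sqrt(-24 - 97) - 9298))/2 = -2 + (11592/(sqrt(-121) - 9298))/2 = -2 + (11592/(11*I - 9298))/2 = -2 + (11592/(-9298 + 11*I))/2 = -2 + (11592*((-9298 - 11*I)/86452925))/2 = -2 + (11592*(-9298 - 11*I)/86452925)/2 = -2 + 5796*(-9298 - 11*I)/86452925 ≈ -2.6234 - 0.00073746*I)
(-3996 + Q) + (-57 + 13*(-52)) = (-3996 + (-226797058/86452925 - 63756*I/86452925)) + (-57 + 13*(-52)) = (-345692685358/86452925 - 63756*I/86452925) + (-57 - 676) = (-345692685358/86452925 - 63756*I/86452925) - 733 = -409062679383/86452925 - 63756*I/86452925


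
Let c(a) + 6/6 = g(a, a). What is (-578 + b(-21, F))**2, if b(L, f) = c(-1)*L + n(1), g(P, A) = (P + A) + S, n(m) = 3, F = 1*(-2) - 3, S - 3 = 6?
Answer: 491401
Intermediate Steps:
S = 9 (S = 3 + 6 = 9)
F = -5 (F = -2 - 3 = -5)
g(P, A) = 9 + A + P (g(P, A) = (P + A) + 9 = (A + P) + 9 = 9 + A + P)
c(a) = 8 + 2*a (c(a) = -1 + (9 + a + a) = -1 + (9 + 2*a) = 8 + 2*a)
b(L, f) = 3 + 6*L (b(L, f) = (8 + 2*(-1))*L + 3 = (8 - 2)*L + 3 = 6*L + 3 = 3 + 6*L)
(-578 + b(-21, F))**2 = (-578 + (3 + 6*(-21)))**2 = (-578 + (3 - 126))**2 = (-578 - 123)**2 = (-701)**2 = 491401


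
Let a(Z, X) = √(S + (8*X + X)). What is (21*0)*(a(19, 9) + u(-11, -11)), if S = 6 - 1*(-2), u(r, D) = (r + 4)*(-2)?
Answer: 0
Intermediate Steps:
u(r, D) = -8 - 2*r (u(r, D) = (4 + r)*(-2) = -8 - 2*r)
S = 8 (S = 6 + 2 = 8)
a(Z, X) = √(8 + 9*X) (a(Z, X) = √(8 + (8*X + X)) = √(8 + 9*X))
(21*0)*(a(19, 9) + u(-11, -11)) = (21*0)*(√(8 + 9*9) + (-8 - 2*(-11))) = 0*(√(8 + 81) + (-8 + 22)) = 0*(√89 + 14) = 0*(14 + √89) = 0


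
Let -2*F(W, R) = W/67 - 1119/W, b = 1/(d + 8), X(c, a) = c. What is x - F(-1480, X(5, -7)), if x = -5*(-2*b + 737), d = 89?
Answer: -71091705619/19237040 ≈ -3695.6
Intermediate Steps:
b = 1/97 (b = 1/(89 + 8) = 1/97 ≈ 0.010309)
F(W, R) = -W/134 + 1119/(2*W) (F(W, R) = -(W/67 - 1119/W)/2 = -(-1119/W + W/67)/2 = -W/134 + 1119/(2*W))
x = -357435/97 (x = -5*(-2*1/97 + 737) = -5*(-2/97 + 737) = -5*71487/97 = -357435/97 ≈ -3684.9)
x - F(-1480, X(5, -7)) = -357435/97 - (74973 - 1*(-1480)**2)/(134*(-1480)) = -357435/97 - (-1)*(74973 - 1*2190400)/(134*1480) = -357435/97 - (-1)*(74973 - 2190400)/(134*1480) = -357435/97 - (-1)*(-2115427)/(134*1480) = -357435/97 - 1*2115427/198320 = -357435/97 - 2115427/198320 = -71091705619/19237040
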